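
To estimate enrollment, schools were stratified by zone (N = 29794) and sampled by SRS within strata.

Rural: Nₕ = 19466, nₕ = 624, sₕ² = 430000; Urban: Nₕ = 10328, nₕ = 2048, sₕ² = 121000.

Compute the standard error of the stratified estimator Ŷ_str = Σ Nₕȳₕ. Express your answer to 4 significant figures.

507700

Var(Ŷ_str) = Σₕ Nₕ²(1 − fₕ)sₕ²/nₕ.
Rural: 19466²·(1 − 624/19466)·430000/624 = 2.5274792 × 10^11.
Urban: 10328²·(1 − 2048/10328)·121000/2048 = 5.0524495 × 10^9.
Sum = 2.5780037 × 10^11.
SE = √(2.5780037 × 10^11) = 507700.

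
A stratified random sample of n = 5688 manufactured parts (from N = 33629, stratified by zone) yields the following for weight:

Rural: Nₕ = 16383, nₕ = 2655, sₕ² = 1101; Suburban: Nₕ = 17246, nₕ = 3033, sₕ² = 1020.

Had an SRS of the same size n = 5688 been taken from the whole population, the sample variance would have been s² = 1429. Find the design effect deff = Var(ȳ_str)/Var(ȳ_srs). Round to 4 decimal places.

Var(ȳ_str) = Σ Wₕ²(1−fₕ)sₕ²/nₕ with Wₕ = Nₕ/33629:
  Rural: (16383/33629)²·(1−2655/16383)·1101/2655 = 0.082469923
  Suburban: (17246/33629)²·(1−3033/17246)·1020/3033 = 0.072891014
  → Var(ȳ_str) = 0.15536094.
Var(ȳ_srs) = (1 − 5688/33629)·1429/5688 = 0.20873757.
deff = 0.15536094 / 0.20873757 = 0.7443.

0.7443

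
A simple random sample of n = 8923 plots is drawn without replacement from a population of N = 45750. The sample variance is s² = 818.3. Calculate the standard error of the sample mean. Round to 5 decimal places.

0.27170

Under SRS without replacement, Var(ȳ) = (1 − f)·s²/n with f = n/N = 8923/45750 = 0.19503825.
Var(ȳ) = (1 − 0.19503825)·818.3/8923 = 0.80496175·0.091706825 = 0.073820486.
SE(ȳ) = √(0.073820486) = 0.27170.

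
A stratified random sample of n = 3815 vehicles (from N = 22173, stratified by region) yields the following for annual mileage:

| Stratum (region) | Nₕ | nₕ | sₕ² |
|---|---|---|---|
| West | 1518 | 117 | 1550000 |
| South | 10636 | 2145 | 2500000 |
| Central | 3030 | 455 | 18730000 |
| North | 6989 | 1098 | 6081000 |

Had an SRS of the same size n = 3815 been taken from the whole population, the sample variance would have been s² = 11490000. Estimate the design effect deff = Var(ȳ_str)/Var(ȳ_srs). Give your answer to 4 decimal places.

0.5568

Var(ȳ_str) = Σ Wₕ²(1−fₕ)sₕ²/nₕ with Wₕ = Nₕ/22173:
  West: (1518/22173)²·(1−117/1518)·1550000/117 = 57.306889
  South: (10636/22173)²·(1−2145/10636)·2500000/2145 = 214.09226
  Central: (3030/22173)²·(1−455/3030)·18730000/455 = 653.27694
  North: (6989/22173)²·(1−1098/6989)·6081000/1098 = 463.79687
  → Var(ȳ_str) = 1388.473.
Var(ȳ_srs) = (1 − 3815/22173)·11490000/3815 = 2493.5977.
deff = 1388.473 / 2493.5977 = 0.5568.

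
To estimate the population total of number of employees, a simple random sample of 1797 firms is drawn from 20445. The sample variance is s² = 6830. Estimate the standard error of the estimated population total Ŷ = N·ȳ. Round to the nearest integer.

Var(Ŷ) = N²·Var(ȳ) = N²·(1 − n/N)·s²/n.
f = 1797/20445 = 0.08789435; Var(ȳ) = 0.91210565·6830/1797 = 3.4667121.
Var(Ŷ) = 20445² · 3.4667121 = 1.4490788 × 10^9.
SE(Ŷ) = √(1.4490788 × 10^9) = 38067.

38067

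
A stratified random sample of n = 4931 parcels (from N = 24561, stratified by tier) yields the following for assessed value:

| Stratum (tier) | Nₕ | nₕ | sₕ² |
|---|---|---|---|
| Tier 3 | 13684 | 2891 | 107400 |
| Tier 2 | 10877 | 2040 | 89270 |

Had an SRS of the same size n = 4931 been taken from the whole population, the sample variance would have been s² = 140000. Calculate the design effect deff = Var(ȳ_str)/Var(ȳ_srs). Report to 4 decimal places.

Var(ȳ_str) = Σ Wₕ²(1−fₕ)sₕ²/nₕ with Wₕ = Nₕ/24561:
  Tier 3: (13684/24561)²·(1−2891/13684)·107400/2891 = 9.0953485
  Tier 2: (10877/24561)²·(1−2040/10877)·89270/2040 = 6.9726403
  → Var(ȳ_str) = 16.067989.
Var(ȳ_srs) = (1 − 4931/24561)·140000/4931 = 22.691713.
deff = 16.067989 / 22.691713 = 0.7081.

0.7081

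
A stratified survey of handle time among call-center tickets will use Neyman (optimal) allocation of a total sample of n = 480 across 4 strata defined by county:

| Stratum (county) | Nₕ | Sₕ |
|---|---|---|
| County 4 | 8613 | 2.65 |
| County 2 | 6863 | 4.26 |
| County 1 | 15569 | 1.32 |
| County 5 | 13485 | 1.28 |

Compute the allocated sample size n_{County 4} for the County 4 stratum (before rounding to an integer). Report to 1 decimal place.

Neyman allocation: nₕ = n·NₕSₕ / Σⱼ NⱼSⱼ.
Σ NⱼSⱼ = 8613·2.65 + 6863·4.26 + 15569·1.32 + 13485·1.28 = 89872.71.
n_{County 4} = 480·8613·2.65 / 89872.71 = 121.9.

121.9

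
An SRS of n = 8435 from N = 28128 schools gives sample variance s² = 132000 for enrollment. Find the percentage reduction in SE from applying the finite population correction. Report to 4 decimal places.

f = n/N = 8435/28128 = 0.29987912.
SE_no-fpc = √(s²/n) = 3.955892; SE_fpc = √((1−f)s²/n) = 3.3100224.
Ratio = √(1−f) = 0.83673226. Reduction = 100·(1 − 0.83673226) = 16.3268%.

16.3268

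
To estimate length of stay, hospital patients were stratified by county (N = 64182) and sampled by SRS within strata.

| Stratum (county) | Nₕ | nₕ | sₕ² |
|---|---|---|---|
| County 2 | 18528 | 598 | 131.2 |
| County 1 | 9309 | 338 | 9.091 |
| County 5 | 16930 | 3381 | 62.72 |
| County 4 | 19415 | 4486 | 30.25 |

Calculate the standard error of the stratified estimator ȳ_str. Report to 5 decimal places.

Var(ȳ_str) = Σₕ Wₕ²(1 − fₕ)sₕ²/nₕ with Wₕ = Nₕ/N, N = 64182.
County 2: Wₕ = 0.28867907; term = 0.28867907²·(1 − 0.03227547)·131.2/598 = 0.017693551.
County 1: Wₕ = 0.14504067; term = 0.14504067²·(1 − 0.03630895)·9.091/338 = 5.4527094 × 10^-4.
County 5: Wₕ = 0.26378112; term = 0.26378112²·(1 − 0.19970467)·62.72/3381 = 0.0010329959.
County 4: Wₕ = 0.30249914; term = 0.30249914²·(1 − 0.23105846)·30.25/4486 = 4.7446888 × 10^-4.
Sum = 0.019746287.
SE = √(0.019746287) = 0.14052.

0.14052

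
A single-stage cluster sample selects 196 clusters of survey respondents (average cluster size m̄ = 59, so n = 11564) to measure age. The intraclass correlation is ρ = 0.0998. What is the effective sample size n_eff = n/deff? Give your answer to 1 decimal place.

deff = 1 + (59 − 1)·0.0998 = 1 + 5.7884 = 6.7884.
n_eff = 11564 / 6.7884 = 1703.5.

1703.5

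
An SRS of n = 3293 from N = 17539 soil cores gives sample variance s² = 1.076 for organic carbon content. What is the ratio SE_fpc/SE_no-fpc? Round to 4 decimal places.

f = n/N = 3293/17539 = 0.18775301.
SE_no-fpc = √(s²/n) = 0.01807633; SE_fpc = √((1−f)s²/n) = 0.016291247.
Ratio = √(1−f) = 0.90124746.

0.9012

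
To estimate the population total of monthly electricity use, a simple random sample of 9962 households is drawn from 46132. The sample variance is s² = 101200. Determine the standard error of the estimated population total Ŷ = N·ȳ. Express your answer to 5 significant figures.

Var(Ŷ) = N²·Var(ȳ) = N²·(1 − n/N)·s²/n.
f = 9962/46132 = 0.21594555; Var(ȳ) = 0.78405445·101200/9962 = 7.9648977.
Var(Ŷ) = 46132² · 7.9648977 = 1.6950588 × 10^10.
SE(Ŷ) = √(1.6950588 × 10^10) = 130190.

130190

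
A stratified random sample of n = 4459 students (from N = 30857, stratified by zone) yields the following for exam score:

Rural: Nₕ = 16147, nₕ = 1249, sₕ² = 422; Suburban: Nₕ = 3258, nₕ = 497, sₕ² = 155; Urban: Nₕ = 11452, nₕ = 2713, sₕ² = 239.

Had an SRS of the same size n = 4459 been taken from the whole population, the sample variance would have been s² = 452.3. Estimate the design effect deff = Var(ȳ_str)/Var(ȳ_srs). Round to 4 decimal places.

1.1243

Var(ȳ_str) = Σ Wₕ²(1−fₕ)sₕ²/nₕ with Wₕ = Nₕ/30857:
  Rural: (16147/30857)²·(1−1249/16147)·422/1249 = 0.085361576
  Suburban: (3258/30857)²·(1−497/3258)·155/497 = 0.0029463572
  Urban: (11452/30857)²·(1−2713/11452)·239/2713 = 0.00925942
  → Var(ȳ_str) = 0.097567353.
Var(ȳ_srs) = (1 − 4459/30857)·452.3/4459 = 0.086777361.
deff = 0.097567353 / 0.086777361 = 1.1243.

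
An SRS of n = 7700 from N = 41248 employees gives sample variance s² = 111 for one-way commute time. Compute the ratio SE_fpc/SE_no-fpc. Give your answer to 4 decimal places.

0.9018

f = n/N = 7700/41248 = 0.18667572.
SE_no-fpc = √(s²/n) = 0.12006492; SE_fpc = √((1−f)s²/n) = 0.10827994.
Ratio = √(1−f) = 0.90184493.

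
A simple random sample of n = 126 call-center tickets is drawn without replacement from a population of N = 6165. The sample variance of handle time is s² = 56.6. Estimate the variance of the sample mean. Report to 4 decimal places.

Under SRS without replacement, Var(ȳ) = (1 − f)·s²/n with f = n/N = 126/6165 = 0.02043796.
Var(ȳ) = (1 − 0.02043796)·56.6/126 = 0.97956204·0.44920635 = 0.44002549.

0.4400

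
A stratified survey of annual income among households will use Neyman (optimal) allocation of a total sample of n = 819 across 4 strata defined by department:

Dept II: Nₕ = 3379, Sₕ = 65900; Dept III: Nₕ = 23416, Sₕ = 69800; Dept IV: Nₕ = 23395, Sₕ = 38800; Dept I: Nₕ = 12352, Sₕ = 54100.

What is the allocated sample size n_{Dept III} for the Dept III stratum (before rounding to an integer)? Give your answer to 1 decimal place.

389.9

Neyman allocation: nₕ = n·NₕSₕ / Σⱼ NⱼSⱼ.
Σ NⱼSⱼ = 3379·65900 + 23416·69800 + 23395·38800 + 12352·54100 = 3.4330821 × 10^9.
n_{Dept III} = 819·23416·69800 / (3.4330821 × 10^9) = 389.9.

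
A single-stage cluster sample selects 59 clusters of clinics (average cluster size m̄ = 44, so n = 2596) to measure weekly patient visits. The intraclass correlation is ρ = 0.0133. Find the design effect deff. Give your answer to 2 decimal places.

1.57

deff = 1 + (44 − 1)·0.0133 = 1 + 0.5719 = 1.5719.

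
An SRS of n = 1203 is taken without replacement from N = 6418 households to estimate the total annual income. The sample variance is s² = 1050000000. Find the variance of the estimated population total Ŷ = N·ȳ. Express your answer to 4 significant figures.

2.921 × 10^13

Var(Ŷ) = N²·Var(ȳ) = N²·(1 − n/N)·s²/n.
f = 1203/6418 = 0.18744157; Var(ȳ) = 0.81255843·1050000000/1203 = 709215.59.
Var(Ŷ) = 6418² · 709215.59 = 2.9213104 × 10^13.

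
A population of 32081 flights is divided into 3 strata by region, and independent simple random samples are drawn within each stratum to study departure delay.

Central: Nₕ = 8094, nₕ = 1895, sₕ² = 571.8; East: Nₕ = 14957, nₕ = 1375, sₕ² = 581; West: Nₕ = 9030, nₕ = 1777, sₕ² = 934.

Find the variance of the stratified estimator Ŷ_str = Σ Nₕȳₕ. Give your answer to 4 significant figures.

1.354 × 10^8

Var(Ŷ_str) = Σₕ Nₕ²(1 − fₕ)sₕ²/nₕ.
Central: 8094²·(1 − 1895/8094)·571.8/1895 = 1.5139787 × 10^7.
East: 14957²·(1 − 1375/14957)·581/1375 = 8.5838408 × 10^7.
West: 9030²·(1 − 1777/9030)·934/1777 = 3.4424281 × 10^7.
Sum = 1.3540248 × 10^8.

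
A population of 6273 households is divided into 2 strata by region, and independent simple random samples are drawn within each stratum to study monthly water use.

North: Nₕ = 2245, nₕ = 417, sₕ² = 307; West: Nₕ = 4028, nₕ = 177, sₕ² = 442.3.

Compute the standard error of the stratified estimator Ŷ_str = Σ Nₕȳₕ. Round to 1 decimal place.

Var(Ŷ_str) = Σₕ Nₕ²(1 − fₕ)sₕ²/nₕ.
North: 2245²·(1 − 417/2245)·307/417 = 3.021307 × 10^6.
West: 4028²·(1 − 177/4028)·442.3/177 = 3.8762043 × 10^7.
Sum = 4.178335 × 10^7.
SE = √(4.178335 × 10^7) = 6464.0.

6464.0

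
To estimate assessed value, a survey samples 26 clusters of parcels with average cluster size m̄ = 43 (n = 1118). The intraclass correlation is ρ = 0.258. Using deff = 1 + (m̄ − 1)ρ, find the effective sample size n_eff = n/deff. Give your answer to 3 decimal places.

94.458

deff = 1 + (43 − 1)·0.258 = 1 + 10.836 = 11.836.
n_eff = 1118 / 11.836 = 94.458.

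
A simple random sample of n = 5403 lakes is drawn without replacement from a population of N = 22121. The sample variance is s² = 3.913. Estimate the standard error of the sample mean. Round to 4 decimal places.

Under SRS without replacement, Var(ȳ) = (1 − f)·s²/n with f = n/N = 5403/22121 = 0.24424755.
Var(ȳ) = (1 − 0.24424755)·3.913/5403 = 0.75575245·7.2422728 × 10^-4 = 5.4733654 × 10^-4.
SE(ȳ) = √(5.4733654 × 10^-4) = 0.0234.

0.0234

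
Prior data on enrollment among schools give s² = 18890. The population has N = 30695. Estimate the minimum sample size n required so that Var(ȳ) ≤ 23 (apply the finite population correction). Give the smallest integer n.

800

Without fpc, n₀ = s²/D = 18890/23 = 821.3043.
With fpc, (1 − n/N)·s²/n ≤ D requires n ≥ n₀/(1 + n₀/N) = 821.3043/(1 + 821.3043/30695) = 799.9014.
Rounding up, n = 800.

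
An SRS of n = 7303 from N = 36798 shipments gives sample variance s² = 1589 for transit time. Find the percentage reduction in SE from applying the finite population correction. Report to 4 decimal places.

10.4713

f = n/N = 7303/36798 = 0.19846187.
SE_no-fpc = √(s²/n) = 0.46645666; SE_fpc = √((1−f)s²/n) = 0.41761241.
Ratio = √(1−f) = 0.89528662. Reduction = 100·(1 − 0.89528662) = 10.4713%.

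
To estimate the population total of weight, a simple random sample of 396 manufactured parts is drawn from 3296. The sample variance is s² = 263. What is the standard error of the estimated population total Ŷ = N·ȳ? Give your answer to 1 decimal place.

Var(Ŷ) = N²·Var(ȳ) = N²·(1 − n/N)·s²/n.
f = 396/3296 = 0.12014563; Var(ȳ) = 0.87985437·263/396 = 0.58434772.
Var(Ŷ) = 3296² · 0.58434772 = 6.3481292 × 10^6.
SE(Ŷ) = √(6.3481292 × 10^6) = 2519.5.

2519.5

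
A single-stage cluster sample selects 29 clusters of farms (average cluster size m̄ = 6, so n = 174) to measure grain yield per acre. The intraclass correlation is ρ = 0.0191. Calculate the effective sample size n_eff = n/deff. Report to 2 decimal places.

158.83

deff = 1 + (6 − 1)·0.0191 = 1 + 0.0955 = 1.0955.
n_eff = 174 / 1.0955 = 158.83.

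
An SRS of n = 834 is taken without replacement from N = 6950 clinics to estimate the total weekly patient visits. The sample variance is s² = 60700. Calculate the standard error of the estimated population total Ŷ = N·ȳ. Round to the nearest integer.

Var(Ŷ) = N²·Var(ȳ) = N²·(1 − n/N)·s²/n.
f = 834/6950 = 0.12000000; Var(ȳ) = 0.88000000·60700/834 = 64.047962.
Var(Ŷ) = 6950² · 64.047962 = 3.0936767 × 10^9.
SE(Ŷ) = √(3.0936767 × 10^9) = 55621.

55621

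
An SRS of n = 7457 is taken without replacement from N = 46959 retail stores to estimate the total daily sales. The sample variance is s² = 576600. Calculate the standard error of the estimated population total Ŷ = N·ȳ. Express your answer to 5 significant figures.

Var(Ŷ) = N²·Var(ȳ) = N²·(1 − n/N)·s²/n.
f = 7457/46959 = 0.15879810; Var(ȳ) = 0.84120190·576600/7457 = 65.044524.
Var(Ŷ) = 46959² · 65.044524 = 1.4343278 × 10^11.
SE(Ŷ) = √(1.4343278 × 10^11) = 378730.

378730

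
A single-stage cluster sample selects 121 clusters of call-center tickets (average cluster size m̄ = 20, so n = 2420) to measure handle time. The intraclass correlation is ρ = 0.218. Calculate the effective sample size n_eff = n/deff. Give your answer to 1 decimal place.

deff = 1 + (20 − 1)·0.218 = 1 + 4.142 = 5.142.
n_eff = 2420 / 5.142 = 470.6.

470.6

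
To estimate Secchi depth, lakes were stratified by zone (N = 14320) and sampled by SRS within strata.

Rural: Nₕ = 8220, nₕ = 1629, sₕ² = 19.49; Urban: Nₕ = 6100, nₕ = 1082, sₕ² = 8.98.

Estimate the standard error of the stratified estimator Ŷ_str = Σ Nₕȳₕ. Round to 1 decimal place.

949.9

Var(Ŷ_str) = Σₕ Nₕ²(1 − fₕ)sₕ²/nₕ.
Rural: 8220²·(1 − 1629/8220)·19.49/1629 = 648207.25.
Urban: 6100²·(1 − 1082/6100)·8.98/1082 = 254044.37.
Sum = 902251.62.
SE = √(902251.62) = 949.9.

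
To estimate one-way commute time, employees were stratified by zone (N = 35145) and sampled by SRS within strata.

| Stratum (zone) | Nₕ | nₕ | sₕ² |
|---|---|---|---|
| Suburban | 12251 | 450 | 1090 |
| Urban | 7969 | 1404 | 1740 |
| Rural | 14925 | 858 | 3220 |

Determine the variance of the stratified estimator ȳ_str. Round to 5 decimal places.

0.97391

Var(ȳ_str) = Σₕ Wₕ²(1 − fₕ)sₕ²/nₕ with Wₕ = Nₕ/N, N = 35145.
Suburban: Wₕ = 0.34858444; term = 0.34858444²·(1 − 0.03673170)·1090/450 = 0.28351578.
Urban: Wₕ = 0.22674634; term = 0.22674634²·(1 − 0.17618271)·1740/1404 = 0.052492058.
Rural: Wₕ = 0.42466923; term = 0.42466923²·(1 − 0.05748744)·3220/858 = 0.63790692.
Sum = 0.97391476.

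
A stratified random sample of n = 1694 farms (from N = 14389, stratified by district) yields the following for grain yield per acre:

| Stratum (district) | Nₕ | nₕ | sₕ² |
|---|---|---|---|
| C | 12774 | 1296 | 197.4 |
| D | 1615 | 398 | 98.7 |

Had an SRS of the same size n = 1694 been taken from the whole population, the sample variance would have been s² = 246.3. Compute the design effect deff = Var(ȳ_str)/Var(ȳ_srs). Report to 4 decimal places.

0.8592

Var(ȳ_str) = Σ Wₕ²(1−fₕ)sₕ²/nₕ with Wₕ = Nₕ/14389:
  C: (12774/14389)²·(1−1296/12774)·197.4/1296 = 0.10786339
  D: (1615/14389)²·(1−398/1615)·98.7/398 = 0.0023541599
  → Var(ȳ_str) = 0.11021755.
Var(ȳ_srs) = (1 − 1694/14389)·246.3/1694 = 0.12827827.
deff = 0.11021755 / 0.12827827 = 0.8592.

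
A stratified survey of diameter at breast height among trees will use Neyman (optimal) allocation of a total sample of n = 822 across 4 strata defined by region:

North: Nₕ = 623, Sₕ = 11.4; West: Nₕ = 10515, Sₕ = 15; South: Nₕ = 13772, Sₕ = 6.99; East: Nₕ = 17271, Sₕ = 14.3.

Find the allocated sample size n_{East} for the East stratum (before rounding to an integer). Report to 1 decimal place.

Neyman allocation: nₕ = n·NₕSₕ / Σⱼ NⱼSⱼ.
Σ NⱼSⱼ = 623·11.4 + 10515·15 + 13772·6.99 + 17271·14.3 = 508068.78.
n_{East} = 822·17271·14.3 / 508068.78 = 399.6.

399.6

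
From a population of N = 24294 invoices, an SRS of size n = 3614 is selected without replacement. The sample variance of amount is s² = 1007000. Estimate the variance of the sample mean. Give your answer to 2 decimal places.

Under SRS without replacement, Var(ȳ) = (1 − f)·s²/n with f = n/N = 3614/24294 = 0.14876101.
Var(ȳ) = (1 − 0.14876101)·1007000/3614 = 0.85123899·278.63863 = 237.18806.

237.19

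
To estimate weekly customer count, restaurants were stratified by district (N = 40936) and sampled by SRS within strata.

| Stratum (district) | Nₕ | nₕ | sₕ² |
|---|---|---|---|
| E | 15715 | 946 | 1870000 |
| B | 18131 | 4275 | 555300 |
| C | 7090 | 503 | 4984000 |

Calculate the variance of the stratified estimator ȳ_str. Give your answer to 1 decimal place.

569.4

Var(ȳ_str) = Σₕ Wₕ²(1 − fₕ)sₕ²/nₕ with Wₕ = Nₕ/N, N = 40936.
E: Wₕ = 0.38389193; term = 0.38389193²·(1 − 0.06019726)·1870000/946 = 273.78216.
B: Wₕ = 0.44291089; term = 0.44291089²·(1 − 0.23578402)·555300/4275 = 19.473337.
C: Wₕ = 0.17319719; term = 0.17319719²·(1 − 0.07094499)·4984000/503 = 276.14243.
Sum = 569.39793.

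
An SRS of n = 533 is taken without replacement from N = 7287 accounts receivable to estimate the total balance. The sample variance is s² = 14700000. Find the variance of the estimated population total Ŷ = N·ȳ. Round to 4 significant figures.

Var(Ŷ) = N²·Var(ȳ) = N²·(1 − n/N)·s²/n.
f = 533/7287 = 0.07314395; Var(ȳ) = 0.92685605·14700000/533 = 25562.446.
Var(Ŷ) = 7287² · 25562.446 = 1.3573753 × 10^12.

1.357 × 10^12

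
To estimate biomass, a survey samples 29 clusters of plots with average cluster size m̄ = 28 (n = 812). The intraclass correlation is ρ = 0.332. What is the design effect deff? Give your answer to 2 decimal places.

9.96

deff = 1 + (28 − 1)·0.332 = 1 + 8.964 = 9.964.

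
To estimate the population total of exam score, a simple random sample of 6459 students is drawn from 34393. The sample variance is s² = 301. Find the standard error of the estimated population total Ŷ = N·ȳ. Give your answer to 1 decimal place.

Var(Ŷ) = N²·Var(ȳ) = N²·(1 − n/N)·s²/n.
f = 6459/34393 = 0.18779984; Var(ȳ) = 0.81220016·301/6459 = 0.03784986.
Var(Ŷ) = 34393² · 0.03784986 = 4.4771784 × 10^7.
SE(Ŷ) = √(4.4771784 × 10^7) = 6691.2.

6691.2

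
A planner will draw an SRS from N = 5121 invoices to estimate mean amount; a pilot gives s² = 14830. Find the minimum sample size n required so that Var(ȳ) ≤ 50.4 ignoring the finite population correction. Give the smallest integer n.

295

Without fpc, n₀ = s²/D = 14830/50.4 = 294.2460.
Rounding up, n = 295.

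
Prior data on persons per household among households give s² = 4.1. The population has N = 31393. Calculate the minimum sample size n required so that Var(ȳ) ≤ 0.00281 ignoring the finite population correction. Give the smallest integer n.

Without fpc, n₀ = s²/D = 4.1/0.00281 = 1459.0747.
Rounding up, n = 1460.

1460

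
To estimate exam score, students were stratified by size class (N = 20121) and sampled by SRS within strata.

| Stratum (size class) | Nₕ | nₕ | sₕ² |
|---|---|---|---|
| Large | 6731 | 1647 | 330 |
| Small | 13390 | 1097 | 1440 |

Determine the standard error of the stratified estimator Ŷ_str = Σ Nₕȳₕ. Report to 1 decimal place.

14930.7

Var(Ŷ_str) = Σₕ Nₕ²(1 − fₕ)sₕ²/nₕ.
Large: 6731²·(1 − 1647/6731)·330/1647 = 6.8565472 × 10^6.
Small: 13390²·(1 − 1097/13390)·1440/1097 = 2.1606993 × 10^8.
Sum = 2.2292648 × 10^8.
SE = √(2.2292648 × 10^8) = 14930.7.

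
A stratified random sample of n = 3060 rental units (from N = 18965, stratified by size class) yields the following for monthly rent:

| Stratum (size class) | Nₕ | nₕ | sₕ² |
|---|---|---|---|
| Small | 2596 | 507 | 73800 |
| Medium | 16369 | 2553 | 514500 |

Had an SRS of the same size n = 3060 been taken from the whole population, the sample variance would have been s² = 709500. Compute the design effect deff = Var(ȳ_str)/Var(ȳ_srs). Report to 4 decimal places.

Var(ȳ_str) = Σ Wₕ²(1−fₕ)sₕ²/nₕ with Wₕ = Nₕ/18965:
  Small: (2596/18965)²·(1−507/2596)·73800/507 = 2.1947539
  Medium: (16369/18965)²·(1−2553/16369)·514500/2553 = 126.71655
  → Var(ȳ_str) = 128.9113.
Var(ȳ_srs) = (1 − 3060/18965)·709500/3060 = 194.45172.
deff = 128.9113 / 194.45172 = 0.6629.

0.6629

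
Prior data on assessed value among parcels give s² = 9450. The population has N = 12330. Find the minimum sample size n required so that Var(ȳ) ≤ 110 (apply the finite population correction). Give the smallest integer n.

Without fpc, n₀ = s²/D = 9450/110 = 85.9091.
With fpc, (1 − n/N)·s²/n ≤ D requires n ≥ n₀/(1 + n₀/N) = 85.9091/(1 + 85.9091/12330) = 85.3147.
Rounding up, n = 86.

86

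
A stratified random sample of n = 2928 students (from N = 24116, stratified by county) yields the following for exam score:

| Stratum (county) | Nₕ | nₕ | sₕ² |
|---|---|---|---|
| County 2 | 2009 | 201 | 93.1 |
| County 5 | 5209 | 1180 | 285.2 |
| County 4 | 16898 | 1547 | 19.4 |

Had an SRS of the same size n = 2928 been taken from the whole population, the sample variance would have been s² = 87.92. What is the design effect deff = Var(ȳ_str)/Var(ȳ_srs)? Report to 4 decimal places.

Var(ȳ_str) = Σ Wₕ²(1−fₕ)sₕ²/nₕ with Wₕ = Nₕ/24116:
  County 2: (2009/24116)²·(1−201/2009)·93.1/201 = 0.0028928202
  County 5: (5209/24116)²·(1−1180/5209)·285.2/1180 = 0.0087218495
  County 4: (16898/24116)²·(1−1547/16898)·19.4/1547 = 0.0055933609
  → Var(ȳ_str) = 0.017208031.
Var(ȳ_srs) = (1 − 2928/24116)·87.92/2928 = 0.02638161.
deff = 0.017208031 / 0.02638161 = 0.6523.

0.6523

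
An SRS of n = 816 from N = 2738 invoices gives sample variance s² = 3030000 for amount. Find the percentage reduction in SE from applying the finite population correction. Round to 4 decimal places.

f = n/N = 816/2738 = 0.29802776.
SE_no-fpc = √(s²/n) = 60.936322; SE_fpc = √((1−f)s²/n) = 51.054756.
Ratio = √(1−f) = 0.83783784. Reduction = 100·(1 − 0.83783784) = 16.2162%.

16.2162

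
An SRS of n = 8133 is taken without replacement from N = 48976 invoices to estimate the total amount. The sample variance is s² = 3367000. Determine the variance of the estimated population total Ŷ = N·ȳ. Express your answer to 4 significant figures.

8.281 × 10^11

Var(Ŷ) = N²·Var(ȳ) = N²·(1 − n/N)·s²/n.
f = 8133/48976 = 0.16606093; Var(ȳ) = 0.83393907·3367000/8133 = 345.24442.
Var(Ŷ) = 48976² · 345.24442 = 8.2812004 × 10^11.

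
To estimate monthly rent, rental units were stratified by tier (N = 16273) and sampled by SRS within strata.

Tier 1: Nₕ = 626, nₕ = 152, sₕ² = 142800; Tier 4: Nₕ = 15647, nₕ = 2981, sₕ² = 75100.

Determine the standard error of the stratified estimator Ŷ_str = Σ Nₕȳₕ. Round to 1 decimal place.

72605.9

Var(Ŷ_str) = Σₕ Nₕ²(1 − fₕ)sₕ²/nₕ.
Tier 1: 626²·(1 − 152/626)·142800/152 = 2.7876439 × 10^8.
Tier 4: 15647²·(1 − 2981/15647)·75100/2981 = 4.9928501 × 10^9.
Sum = 5.2716145 × 10^9.
SE = √(5.2716145 × 10^9) = 72605.9.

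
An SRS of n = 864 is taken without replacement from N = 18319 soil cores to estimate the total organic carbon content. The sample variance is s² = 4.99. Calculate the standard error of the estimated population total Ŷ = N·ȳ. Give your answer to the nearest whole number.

1359

Var(Ŷ) = N²·Var(ȳ) = N²·(1 − n/N)·s²/n.
f = 864/18319 = 0.04716415; Var(ȳ) = 0.95283585·4.99/864 = 0.0055030682.
Var(Ŷ) = 18319² · 0.0055030682 = 1.8467513 × 10^6.
SE(Ŷ) = √(1.8467513 × 10^6) = 1359.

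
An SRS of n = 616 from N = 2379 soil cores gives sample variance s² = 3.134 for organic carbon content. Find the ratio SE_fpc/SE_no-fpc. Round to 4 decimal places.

f = n/N = 616/2379 = 0.25893232.
SE_no-fpc = √(s²/n) = 0.071327851; SE_fpc = √((1−f)s²/n) = 0.061402786.
Ratio = √(1−f) = 0.86085288.

0.8609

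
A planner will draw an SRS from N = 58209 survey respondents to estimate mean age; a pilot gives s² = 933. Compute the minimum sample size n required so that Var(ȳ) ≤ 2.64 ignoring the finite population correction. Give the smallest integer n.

354

Without fpc, n₀ = s²/D = 933/2.64 = 353.4091.
Rounding up, n = 354.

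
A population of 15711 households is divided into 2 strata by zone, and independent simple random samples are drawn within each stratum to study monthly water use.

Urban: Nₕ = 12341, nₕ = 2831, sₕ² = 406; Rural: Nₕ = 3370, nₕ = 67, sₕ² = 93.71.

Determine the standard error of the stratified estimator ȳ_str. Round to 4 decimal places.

0.3623

Var(ȳ_str) = Σₕ Wₕ²(1 − fₕ)sₕ²/nₕ with Wₕ = Nₕ/N, N = 15711.
Urban: Wₕ = 0.78550060; term = 0.78550060²·(1 − 0.22939794)·406/2831 = 0.068188224.
Rural: Wₕ = 0.21449940; term = 0.21449940²·(1 − 0.01988131)·93.71/67 = 0.063072777.
Sum = 0.131261.
SE = √(0.131261) = 0.3623.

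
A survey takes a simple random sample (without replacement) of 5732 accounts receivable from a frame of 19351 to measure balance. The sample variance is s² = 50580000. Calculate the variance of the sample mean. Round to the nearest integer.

Under SRS without replacement, Var(ȳ) = (1 − f)·s²/n with f = n/N = 5732/19351 = 0.29621208.
Var(ȳ) = (1 − 0.29621208)·50580000/5732 = 0.70378792·8824.1452 = 6210.3267.

6210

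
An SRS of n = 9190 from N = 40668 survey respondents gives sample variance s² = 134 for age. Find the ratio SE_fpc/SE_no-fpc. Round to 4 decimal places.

0.8798

f = n/N = 9190/40668 = 0.22597620.
SE_no-fpc = √(s²/n) = 0.12075209; SE_fpc = √((1−f)s²/n) = 0.10623602.
Ratio = √(1−f) = 0.87978623.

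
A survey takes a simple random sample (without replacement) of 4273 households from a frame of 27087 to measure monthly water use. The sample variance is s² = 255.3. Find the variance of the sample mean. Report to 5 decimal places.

0.05032

Under SRS without replacement, Var(ȳ) = (1 − f)·s²/n with f = n/N = 4273/27087 = 0.15775095.
Var(ȳ) = (1 − 0.15775095)·255.3/4273 = 0.84224905·0.05974725 = 0.050322065.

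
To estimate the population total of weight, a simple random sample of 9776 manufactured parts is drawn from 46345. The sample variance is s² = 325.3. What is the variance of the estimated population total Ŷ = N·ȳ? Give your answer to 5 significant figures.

5.6395 × 10^7

Var(Ŷ) = N²·Var(ȳ) = N²·(1 − n/N)·s²/n.
f = 9776/46345 = 0.21093969; Var(ȳ) = 0.78906031·325.3/9776 = 0.026256272.
Var(Ŷ) = 46345² · 0.026256272 = 5.6394771 × 10^7.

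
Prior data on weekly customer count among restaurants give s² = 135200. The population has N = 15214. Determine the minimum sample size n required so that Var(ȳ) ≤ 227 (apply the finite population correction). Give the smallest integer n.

574

Without fpc, n₀ = s²/D = 135200/227 = 595.5947.
With fpc, (1 − n/N)·s²/n ≤ D requires n ≥ n₀/(1 + n₀/N) = 595.5947/(1 + 595.5947/15214) = 573.1569.
Rounding up, n = 574.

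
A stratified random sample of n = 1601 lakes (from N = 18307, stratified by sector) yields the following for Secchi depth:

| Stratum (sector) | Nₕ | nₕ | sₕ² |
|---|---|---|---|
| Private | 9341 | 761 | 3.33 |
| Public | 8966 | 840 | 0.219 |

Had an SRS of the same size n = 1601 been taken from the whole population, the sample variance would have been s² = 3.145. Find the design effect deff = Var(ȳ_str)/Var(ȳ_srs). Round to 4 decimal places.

Var(ȳ_str) = Σ Wₕ²(1−fₕ)sₕ²/nₕ with Wₕ = Nₕ/18307:
  Private: (9341/18307)²·(1−761/9341)·3.33/761 = 0.0010464196
  Public: (8966/18307)²·(1−840/8966)·0.219/840 = 5.6676891 × 10^-5
  → Var(ȳ_str) = 0.0011030965.
Var(ȳ_srs) = (1 − 1601/18307)·3.145/1601 = 0.001792605.
deff = 0.0011030965 / 0.001792605 = 0.6154.

0.6154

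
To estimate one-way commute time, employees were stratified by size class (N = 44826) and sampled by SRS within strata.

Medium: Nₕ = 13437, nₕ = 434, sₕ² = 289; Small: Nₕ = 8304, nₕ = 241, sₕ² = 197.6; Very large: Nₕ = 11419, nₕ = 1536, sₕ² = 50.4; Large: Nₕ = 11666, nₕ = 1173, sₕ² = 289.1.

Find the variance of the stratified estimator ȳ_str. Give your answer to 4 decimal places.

0.1021

Var(ȳ_str) = Σₕ Wₕ²(1 − fₕ)sₕ²/nₕ with Wₕ = Nₕ/N, N = 44826.
Medium: Wₕ = 0.29975907; term = 0.29975907²·(1 − 0.03229888)·289/434 = 0.057902061.
Small: Wₕ = 0.18524963; term = 0.18524963²·(1 − 0.02902216)·197.6/241 = 0.027320832.
Very large: Wₕ = 0.25474055; term = 0.25474055²·(1 − 0.13451265)·50.4/1536 = 0.0018428764.
Large: Wₕ = 0.26025075; term = 0.26025075²·(1 − 0.10054860)·289.1/1173 = 0.01501453.
Sum = 0.1020803.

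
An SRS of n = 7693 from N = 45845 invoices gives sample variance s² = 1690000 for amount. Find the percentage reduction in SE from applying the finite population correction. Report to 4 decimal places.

f = n/N = 7693/45845 = 0.16780456.
SE_no-fpc = √(s²/n) = 14.821614; SE_fpc = √((1−f)s²/n) = 13.520979.
Ratio = √(1−f) = 0.91224747. Reduction = 100·(1 − 0.91224747) = 8.7753%.

8.7753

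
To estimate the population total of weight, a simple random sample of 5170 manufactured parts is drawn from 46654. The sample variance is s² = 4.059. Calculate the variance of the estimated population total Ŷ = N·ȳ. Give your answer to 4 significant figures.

1.519 × 10^6

Var(Ŷ) = N²·Var(ȳ) = N²·(1 − n/N)·s²/n.
f = 5170/46654 = 0.11081579; Var(ȳ) = 0.88918421·4.059/5170 = 6.981042 × 10^-4.
Var(Ŷ) = 46654² · (6.981042 × 10^-4) = 1.5194906 × 10^6.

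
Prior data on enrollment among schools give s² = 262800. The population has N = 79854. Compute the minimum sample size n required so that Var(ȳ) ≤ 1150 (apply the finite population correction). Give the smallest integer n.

Without fpc, n₀ = s²/D = 262800/1150 = 228.5217.
With fpc, (1 − n/N)·s²/n ≤ D requires n ≥ n₀/(1 + n₀/N) = 228.5217/(1 + 228.5217/79854) = 227.8696.
Rounding up, n = 228.

228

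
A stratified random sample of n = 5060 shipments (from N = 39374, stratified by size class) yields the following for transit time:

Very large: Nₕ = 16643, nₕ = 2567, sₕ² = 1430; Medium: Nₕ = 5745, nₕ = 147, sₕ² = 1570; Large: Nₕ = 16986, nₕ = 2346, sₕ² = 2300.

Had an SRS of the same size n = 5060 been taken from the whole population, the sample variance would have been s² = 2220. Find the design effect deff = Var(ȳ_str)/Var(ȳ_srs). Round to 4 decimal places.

Var(ȳ_str) = Σ Wₕ²(1−fₕ)sₕ²/nₕ with Wₕ = Nₕ/39374:
  Very large: (16643/39374)²·(1−2567/16643)·1430/2567 = 0.084178652
  Medium: (5745/39374)²·(1−147/5745)·1570/147 = 0.22155735
  Large: (16986/39374)²·(1−2346/16986)·2300/2346 = 0.15725807
  → Var(ȳ_str) = 0.46299407.
Var(ȳ_srs) = (1 − 5060/39374)·2220/5060 = 0.38235279.
deff = 0.46299407 / 0.38235279 = 1.2109.

1.2109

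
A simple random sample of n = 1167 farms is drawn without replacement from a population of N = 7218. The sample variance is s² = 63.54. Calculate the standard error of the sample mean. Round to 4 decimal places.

0.2136

Under SRS without replacement, Var(ȳ) = (1 − f)·s²/n with f = n/N = 1167/7218 = 0.16167914.
Var(ȳ) = (1 − 0.16167914)·63.54/1167 = 0.83832086·0.054447301 = 0.045644308.
SE(ȳ) = √(0.045644308) = 0.2136.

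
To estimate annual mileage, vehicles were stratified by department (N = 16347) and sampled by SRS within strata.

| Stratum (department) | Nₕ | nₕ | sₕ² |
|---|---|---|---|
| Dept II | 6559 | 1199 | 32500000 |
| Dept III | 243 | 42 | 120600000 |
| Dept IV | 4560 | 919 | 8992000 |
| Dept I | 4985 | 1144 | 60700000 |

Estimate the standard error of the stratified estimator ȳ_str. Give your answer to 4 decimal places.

Var(ȳ_str) = Σₕ Wₕ²(1 − fₕ)sₕ²/nₕ with Wₕ = Nₕ/N, N = 16347.
Dept II: Wₕ = 0.40123570; term = 0.40123570²·(1 − 0.18280226)·32500000/1199 = 3566.075.
Dept III: Wₕ = 0.01486511; term = 0.01486511²·(1 − 0.17283951)·120600000/42 = 524.83673.
Dept IV: Wₕ = 0.27895027; term = 0.27895027²·(1 − 0.20153509)·8992000/919 = 607.92525.
Dept I: Wₕ = 0.30494892; term = 0.30494892²·(1 − 0.22948847)·60700000/1144 = 3801.859.
Sum = 8500.696.
SE = √(8500.696) = 92.1992.

92.1992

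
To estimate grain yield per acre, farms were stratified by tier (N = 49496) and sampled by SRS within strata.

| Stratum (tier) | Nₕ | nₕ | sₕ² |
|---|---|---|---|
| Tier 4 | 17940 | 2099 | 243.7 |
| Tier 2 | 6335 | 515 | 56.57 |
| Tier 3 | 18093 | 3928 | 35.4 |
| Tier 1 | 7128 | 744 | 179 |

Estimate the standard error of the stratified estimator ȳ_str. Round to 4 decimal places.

0.1433

Var(ȳ_str) = Σₕ Wₕ²(1 − fₕ)sₕ²/nₕ with Wₕ = Nₕ/N, N = 49496.
Tier 4: Wₕ = 0.36245353; term = 0.36245353²·(1 − 0.11700111)·243.7/2099 = 0.013468149.
Tier 2: Wₕ = 0.12799014; term = 0.12799014²·(1 − 0.08129440)·56.57/515 = 0.0016531351.
Tier 3: Wₕ = 0.36554469; term = 0.36554469²·(1 − 0.21710054)·35.4/3928 = 9.4279819 × 10^-4.
Tier 1: Wₕ = 0.14401164; term = 0.14401164²·(1 − 0.10437710)·179/744 = 0.0044688982.
Sum = 0.02053298.
SE = √(0.02053298) = 0.1433.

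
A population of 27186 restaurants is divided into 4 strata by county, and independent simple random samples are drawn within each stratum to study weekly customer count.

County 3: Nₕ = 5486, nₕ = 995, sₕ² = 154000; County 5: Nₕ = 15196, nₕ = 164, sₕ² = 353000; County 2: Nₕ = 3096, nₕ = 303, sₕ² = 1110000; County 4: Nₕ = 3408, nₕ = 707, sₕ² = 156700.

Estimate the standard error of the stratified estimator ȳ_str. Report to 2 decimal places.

26.76

Var(ȳ_str) = Σₕ Wₕ²(1 − fₕ)sₕ²/nₕ with Wₕ = Nₕ/N, N = 27186.
County 3: Wₕ = 0.20179504; term = 0.20179504²·(1 − 0.18137076)·154000/995 = 5.1594793.
County 5: Wₕ = 0.55896417; term = 0.55896417²·(1 − 0.01079231)·353000/164 = 665.25215.
County 2: Wₕ = 0.11388215; term = 0.11388215²·(1 − 0.09786822)·1110000/303 = 42.860932.
County 4: Wₕ = 0.12535864; term = 0.12535864²·(1 − 0.20745305)·156700/707 = 2.7604706.
Sum = 716.03303.
SE = √(716.03303) = 26.76.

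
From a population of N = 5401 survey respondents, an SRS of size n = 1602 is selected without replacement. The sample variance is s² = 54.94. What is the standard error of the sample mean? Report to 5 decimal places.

0.15531

Under SRS without replacement, Var(ȳ) = (1 − f)·s²/n with f = n/N = 1602/5401 = 0.29661174.
Var(ȳ) = (1 − 0.29661174)·54.94/1602 = 0.70338826·0.034294632 = 0.024122441.
SE(ȳ) = √(0.024122441) = 0.15531.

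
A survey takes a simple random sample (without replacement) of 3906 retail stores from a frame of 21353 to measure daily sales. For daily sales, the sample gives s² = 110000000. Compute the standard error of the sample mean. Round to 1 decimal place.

151.7

Under SRS without replacement, Var(ȳ) = (1 − f)·s²/n with f = n/N = 3906/21353 = 0.18292512.
Var(ȳ) = (1 − 0.18292512)·110000000/3906 = 0.81707488·28161.802 = 23010.301.
SE(ȳ) = √(23010.301) = 151.7.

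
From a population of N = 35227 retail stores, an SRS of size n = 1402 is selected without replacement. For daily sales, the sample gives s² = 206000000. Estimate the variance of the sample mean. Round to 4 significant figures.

Under SRS without replacement, Var(ȳ) = (1 − f)·s²/n with f = n/N = 1402/35227 = 0.03979902.
Var(ȳ) = (1 − 0.03979902)·206000000/1402 = 0.96020098·146932.95 = 141085.17.

141100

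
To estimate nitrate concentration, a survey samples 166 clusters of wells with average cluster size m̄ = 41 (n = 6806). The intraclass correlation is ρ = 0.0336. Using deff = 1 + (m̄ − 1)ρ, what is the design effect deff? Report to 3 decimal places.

deff = 1 + (41 − 1)·0.0336 = 1 + 1.344 = 2.344.

2.344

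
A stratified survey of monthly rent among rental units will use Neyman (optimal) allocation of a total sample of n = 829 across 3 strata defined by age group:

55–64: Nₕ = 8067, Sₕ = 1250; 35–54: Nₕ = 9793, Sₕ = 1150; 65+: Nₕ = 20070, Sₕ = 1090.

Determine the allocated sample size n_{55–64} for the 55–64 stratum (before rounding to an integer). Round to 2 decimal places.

Neyman allocation: nₕ = n·NₕSₕ / Σⱼ NⱼSⱼ.
Σ NⱼSⱼ = 8067·1250 + 9793·1150 + 20070·1090 = 4.3222 × 10^7.
n_{55–64} = 829·8067·1250 / (4.3222 × 10^7) = 193.41.

193.41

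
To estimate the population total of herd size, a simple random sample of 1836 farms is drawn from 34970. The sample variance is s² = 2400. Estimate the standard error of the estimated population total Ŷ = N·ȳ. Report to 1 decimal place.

Var(Ŷ) = N²·Var(ȳ) = N²·(1 − n/N)·s²/n.
f = 1836/34970 = 0.05250214; Var(ȳ) = 0.94749786·2400/1836 = 1.2385593.
Var(Ŷ) = 34970² · 1.2385593 = 1.5146353 × 10^9.
SE(Ŷ) = √(1.5146353 × 10^9) = 38918.3.

38918.3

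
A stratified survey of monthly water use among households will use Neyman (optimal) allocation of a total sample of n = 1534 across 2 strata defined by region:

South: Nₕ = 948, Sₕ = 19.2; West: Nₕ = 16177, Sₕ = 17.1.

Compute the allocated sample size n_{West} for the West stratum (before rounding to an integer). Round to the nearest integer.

1439

Neyman allocation: nₕ = n·NₕSₕ / Σⱼ NⱼSⱼ.
Σ NⱼSⱼ = 948·19.2 + 16177·17.1 = 294828.3.
n_{West} = 1534·16177·17.1 / 294828.3 = 1439.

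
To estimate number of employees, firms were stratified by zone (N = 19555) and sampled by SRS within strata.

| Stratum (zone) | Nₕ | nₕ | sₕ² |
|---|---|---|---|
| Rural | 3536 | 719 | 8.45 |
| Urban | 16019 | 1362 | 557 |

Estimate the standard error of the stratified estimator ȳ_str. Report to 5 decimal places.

Var(ȳ_str) = Σₕ Wₕ²(1 − fₕ)sₕ²/nₕ with Wₕ = Nₕ/N, N = 19555.
Rural: Wₕ = 0.18082332; term = 0.18082332²·(1 − 0.20333710)·8.45/719 = 3.061338 × 10^-4.
Urban: Wₕ = 0.81917668; term = 0.81917668²·(1 − 0.08502403)·557/1362 = 0.25109782.
Sum = 0.25140395.
SE = √(0.25140395) = 0.50140.

0.50140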